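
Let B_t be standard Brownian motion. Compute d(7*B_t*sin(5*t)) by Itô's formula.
d(7*B_t*sin(5*t)) = (35*B_t*cos(5*t)) dt + (7*sin(5*t)) dB_t

Itô's formula for f(t, x): d f(t, B_t) = (f_t + (1/2) f_xx) dt + f_x dB_t. Compute partials of f(t, x) = 7*x*sin(5*t):
  f_t(t,x)  = 35*x*cos(5*t)
  f_x(t,x)  = 7*sin(5*t)
  f_xx(t,x) = 0
Assemble drift = f_t + (1/2) f_xx = 35*x*cos(5*t) and diffusion = f_x = 7*sin(5*t). Substituting x = B_t:
  d(7*B_t*sin(5*t)) = (35*B_t*cos(5*t)) dt + (7*sin(5*t)) dB_t.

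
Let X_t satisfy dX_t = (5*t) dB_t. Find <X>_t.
<X>_t = 25*t^3/3

For an Itô process dX_t = a(t) dt + b(t) dB_t, the quadratic variation is <X>_t = int_0^t b(s)^2 ds (the drift term does not contribute). Here b(s) = 5*s, so
  b(s)^2 = 25*s^2.
Integrating from 0 to t:
  <X>_t = int_0^t (25*s^2) ds = 25*t^3/3.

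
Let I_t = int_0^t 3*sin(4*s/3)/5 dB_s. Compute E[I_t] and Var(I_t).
E[I_t] = 0; Var(I_t) = 9*t/50 - 27*sin(4*t/3)*cos(4*t/3)/200

The Itô integral of a deterministic integrand f(s) has mean 0 because each increment f(s) * (B_{s+ds} - B_s) has mean 0. By the Itô isometry:
  Var( int_0^t f(s) dB_s ) = E[ (int_0^t f(s) dB_s)^2 ] = int_0^t f(s)^2 ds.
Here f(s) = 3*sin(4*s/3)/5, so f(s)^2 = 9*sin(4*s/3)^2/25. Integrate:
  int_0^t (9*sin(4*s/3)^2/25) ds = 9*t/50 - 27*sin(4*t/3)*cos(4*t/3)/200.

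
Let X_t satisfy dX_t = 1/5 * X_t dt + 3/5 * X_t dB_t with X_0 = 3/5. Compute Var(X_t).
Var(X_t) = 9*(exp(9*t/25) - 1)*exp(2*t/5)/25

For GBM dX = mu X dt + sigma X dB with X_0 = x_0, apply Itô to Y = log X: dY = (mu - sigma^2/2) dt + sigma dB, so Y_t = log(x_0) + (mu - sigma^2/2) t + sigma B_t and hence X_t = x_0 * exp((mu - sigma^2/2) t + sigma B_t).
With mu = 1/5, sigma = 3/5, x_0 = 3/5, this gives:
  X_t = 3/5 * exp((1/50) * t + (3/5) * B_t).
Since sigma*B_t ~ Normal(0, sigma^2 t), E[exp(sigma*B_t)] = exp(sigma^2 t / 2); so E[X_t] = x_0 * exp((mu - sigma^2/2) t) * exp(sigma^2 t / 2) = x_0 * exp(mu t) = 3*exp(t/5)/5.
Var(X_t) = E[X_t^2] - (E[X_t])^2 = x_0^2 * exp(2 mu t) * (exp(sigma^2 t) - 1) = 9*(exp(9*t/25) - 1)*exp(2*t/5)/25.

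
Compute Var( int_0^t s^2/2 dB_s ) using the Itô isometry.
Var = t^5/20

The Itô integral of a deterministic integrand f(s) has mean 0 because each increment f(s) * (B_{s+ds} - B_s) has mean 0. By the Itô isometry:
  Var( int_0^t f(s) dB_s ) = E[ (int_0^t f(s) dB_s)^2 ] = int_0^t f(s)^2 ds.
Here f(s) = s^2/2, so f(s)^2 = s^4/4. Integrate:
  int_0^t (s^4/4) ds = t^5/20.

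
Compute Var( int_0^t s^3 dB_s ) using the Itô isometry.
Var = t^7/7

The Itô integral of a deterministic integrand f(s) has mean 0 because each increment f(s) * (B_{s+ds} - B_s) has mean 0. By the Itô isometry:
  Var( int_0^t f(s) dB_s ) = E[ (int_0^t f(s) dB_s)^2 ] = int_0^t f(s)^2 ds.
Here f(s) = s^3, so f(s)^2 = s^6. Integrate:
  int_0^t (s^6) ds = t^7/7.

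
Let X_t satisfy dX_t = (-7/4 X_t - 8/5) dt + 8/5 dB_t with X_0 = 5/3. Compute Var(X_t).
Var(X_t) = 128/175 - 128*exp(-7*t/2)/175

The variance V(t) = Var(X_t) satisfies V'(t) = 2 a V(t) + c^2 with V(0) = 0 (drift coefficient is linear in X, diffusion is constant). With a = -7/4, c = 8/5, the solution is
  V(t) = (c^2 / (2 a)) * (exp(2 a t) - 1)
       = ((8/5)^2 / (2*(-7/4))) * (exp((-7/2) t) - 1)
       = 128/175 - 128*exp(-7*t/2)/175.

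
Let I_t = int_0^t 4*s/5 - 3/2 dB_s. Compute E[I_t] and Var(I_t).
E[I_t] = 0; Var(I_t) = t*(64*t^2 - 360*t + 675)/300

The Itô integral of a deterministic integrand f(s) has mean 0 because each increment f(s) * (B_{s+ds} - B_s) has mean 0. By the Itô isometry:
  Var( int_0^t f(s) dB_s ) = E[ (int_0^t f(s) dB_s)^2 ] = int_0^t f(s)^2 ds.
Here f(s) = 4*s/5 - 3/2, so f(s)^2 = (8*s - 15)^2/100. Integrate:
  int_0^t ((8*s - 15)^2/100) ds = t*(64*t^2 - 360*t + 675)/300.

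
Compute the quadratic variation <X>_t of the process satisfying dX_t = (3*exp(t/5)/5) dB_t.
<X>_t = 9*exp(2*t/5)/10 - 9/10

For an Itô process dX_t = a(t) dt + b(t) dB_t, the quadratic variation is <X>_t = int_0^t b(s)^2 ds (the drift term does not contribute). Here b(s) = 3*exp(s/5)/5, so
  b(s)^2 = 9*exp(2*s/5)/25.
Integrating from 0 to t:
  <X>_t = int_0^t (9*exp(2*s/5)/25) ds = 9*exp(2*t/5)/10 - 9/10.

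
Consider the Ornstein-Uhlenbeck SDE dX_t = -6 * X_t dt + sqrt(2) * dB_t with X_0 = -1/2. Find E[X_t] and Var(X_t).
E[X_t] = -exp(-6*t)/2; Var(X_t) = 1/6 - exp(-12*t)/6

The OU SDE dX = -theta X dt + sigma dB admits the integrating factor exp(theta t): d(exp(theta t) X_t) = sigma exp(theta t) dB_t. Integrating from 0 to t:
  X_t = x_0 * exp(-theta t) + sigma * int_0^t exp(-theta (t-s)) dB_s.
The Itô integral has mean 0 and (by the Itô isometry) variance sigma^2 * int_0^t exp(-2 theta (t - s)) ds = sigma^2 * (1 - exp(-2 theta t)) / (2 theta).
With theta = 6, sigma = sqrt(2), x_0 = -1/2:
  E[X_t] = -1/2 * exp(-6 t) = -exp(-6*t)/2
  Var(X_t) = (sqrt(2))^2 * (1 - exp(-2*6 t)) / (2 * 6) = 1/6 - exp(-12*t)/6.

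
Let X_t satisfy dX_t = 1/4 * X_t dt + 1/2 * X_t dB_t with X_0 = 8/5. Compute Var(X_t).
Var(X_t) = 64*(exp(t/4) - 1)*exp(t/2)/25

For GBM dX = mu X dt + sigma X dB with X_0 = x_0, apply Itô to Y = log X: dY = (mu - sigma^2/2) dt + sigma dB, so Y_t = log(x_0) + (mu - sigma^2/2) t + sigma B_t and hence X_t = x_0 * exp((mu - sigma^2/2) t + sigma B_t).
With mu = 1/4, sigma = 1/2, x_0 = 8/5, this gives:
  X_t = 8/5 * exp((1/8) * t + (1/2) * B_t).
Since sigma*B_t ~ Normal(0, sigma^2 t), E[exp(sigma*B_t)] = exp(sigma^2 t / 2); so E[X_t] = x_0 * exp((mu - sigma^2/2) t) * exp(sigma^2 t / 2) = x_0 * exp(mu t) = 8*exp(t/4)/5.
Var(X_t) = E[X_t^2] - (E[X_t])^2 = x_0^2 * exp(2 mu t) * (exp(sigma^2 t) - 1) = 64*(exp(t/4) - 1)*exp(t/2)/25.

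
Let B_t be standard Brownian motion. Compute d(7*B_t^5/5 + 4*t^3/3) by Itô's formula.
d(7*B_t^5/5 + 4*t^3/3) = (14*B_t^3 + 4*t^2) dt + (7*B_t^4) dB_t

Itô's formula for f(t, x): d f(t, B_t) = (f_t + (1/2) f_xx) dt + f_x dB_t. Compute partials of f(t, x) = 4*t^3/3 + 7*x^5/5:
  f_t(t,x)  = 4*t^2
  f_x(t,x)  = 7*x^4
  f_xx(t,x) = 28*x^3
Assemble drift = f_t + (1/2) f_xx = 4*t^2 + 14*x^3 and diffusion = f_x = 7*x^4. Substituting x = B_t:
  d(7*B_t^5/5 + 4*t^3/3) = (14*B_t^3 + 4*t^2) dt + (7*B_t^4) dB_t.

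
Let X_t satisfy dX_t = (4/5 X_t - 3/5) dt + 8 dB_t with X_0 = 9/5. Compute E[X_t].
E[X_t] = 21*exp(4*t/5)/20 + 3/4

Taking expectations and using E[dB_t] = 0, the mean m(t) = E[X_t] satisfies the ODE m'(t) = a m(t) + b with m(0) = x_0. With a = 4/5, b = -3/5, x_0 = 9/5, the solution is
  m(t) = x_0 * exp(a t) + (b/a) * (exp(a t) - 1)
       = (9/5) * exp((4/5) t) + ((-3/5)/(4/5)) * (exp((4/5) t) - 1)
       = 21*exp(4*t/5)/20 + 3/4.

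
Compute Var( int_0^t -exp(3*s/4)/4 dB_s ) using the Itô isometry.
Var = exp(3*t/2)/24 - 1/24

The Itô integral of a deterministic integrand f(s) has mean 0 because each increment f(s) * (B_{s+ds} - B_s) has mean 0. By the Itô isometry:
  Var( int_0^t f(s) dB_s ) = E[ (int_0^t f(s) dB_s)^2 ] = int_0^t f(s)^2 ds.
Here f(s) = -exp(3*s/4)/4, so f(s)^2 = exp(3*s/2)/16. Integrate:
  int_0^t (exp(3*s/2)/16) ds = exp(3*t/2)/24 - 1/24.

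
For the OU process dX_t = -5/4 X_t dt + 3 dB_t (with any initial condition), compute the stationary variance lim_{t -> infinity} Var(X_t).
lim Var(X_t) = 18/5

The OU SDE dX = -theta X dt + sigma dB admits the integrating factor exp(theta t): d(exp(theta t) X_t) = sigma exp(theta t) dB_t. Integrating from 0 to t gives X_t = x_0 * exp(-theta t) + sigma * int_0^t exp(-theta (t-s)) dB_s for any initial x_0. The Itô integral has variance (by the Itô isometry) sigma^2 * int_0^t exp(-2 theta (t - s)) ds = sigma^2 * (1 - exp(-2 theta t)) / (2 theta), independent of x_0.
With theta = 5/4, sigma = 3:
  Var(X_t) = (3)^2 * (1 - exp(-2*5/4 t)) / (2 * 5/4) = 18/5 - 18*exp(-5*t/2)/5.
As t -> infinity, exp(-2*5/4 t) -> 0, so the stationary variance is sigma^2 / (2 theta) = 18/5.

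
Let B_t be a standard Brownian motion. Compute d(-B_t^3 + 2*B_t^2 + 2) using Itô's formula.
d(-B_t^3 + 2*B_t^2 + 2) = (2 - 3*B_t) dt + (B_t*(4 - 3*B_t)) dB_t

Itô's formula for f(B_t) gives d f(B_t) = f'(B_t) dB_t + (1/2) f''(B_t) dt. Compute derivatives of f(x) = -x^3 + 2*x^2 + 2:
  f'(x)  = x*(4 - 3*x)
  f''(x) = 4 - 6*x
Substitute x = B_t and multiply the f'' term by 1/2:
  drift     = (1/2) * (4 - 6*x) evaluated at B_t = 2 - 3*B_t
  diffusion = (x*(4 - 3*x)) evaluated at B_t = B_t*(4 - 3*B_t)
Therefore d(-B_t^3 + 2*B_t^2 + 2) = (2 - 3*B_t) dt + (B_t*(4 - 3*B_t)) dB_t.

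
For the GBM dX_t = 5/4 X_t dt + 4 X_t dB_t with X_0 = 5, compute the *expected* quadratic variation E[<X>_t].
E[<X>_t] = 800*exp(37*t/2)/37 - 800/37

<X>_t = int_0^t (4 * X_s)^2 ds. Taking expectation inside the integral: E[<X>_t] = 4^2 * int_0^t E[X_s^2] ds. For GBM, E[X_s^2] = x_0^2 * exp((2 mu + sigma^2) s). Integrating:
  E[<X>_t] = 4^2 * 5^2 * (exp((2*(5/4) + 4^2) t) - 1) / (2*(5/4) + 4^2)
           = 4^2 * 5^2 * (exp((37/2) t) - 1) / (37/2) = 800*exp(37*t/2)/37 - 800/37.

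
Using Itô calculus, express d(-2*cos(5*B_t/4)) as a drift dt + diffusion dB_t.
d(-2*cos(5*B_t/4)) = (25*cos(5*B_t/4)/16) dt + (5*sin(5*B_t/4)/2) dB_t

Itô's formula for f(B_t) gives d f(B_t) = f'(B_t) dB_t + (1/2) f''(B_t) dt. Compute derivatives of f(x) = -2*cos(5*x/4):
  f'(x)  = 5*sin(5*x/4)/2
  f''(x) = 25*cos(5*x/4)/8
Substitute x = B_t and multiply the f'' term by 1/2:
  drift     = (1/2) * (25*cos(5*x/4)/8) evaluated at B_t = 25*cos(5*B_t/4)/16
  diffusion = (5*sin(5*x/4)/2) evaluated at B_t = 5*sin(5*B_t/4)/2
Therefore d(-2*cos(5*B_t/4)) = (25*cos(5*B_t/4)/16) dt + (5*sin(5*B_t/4)/2) dB_t.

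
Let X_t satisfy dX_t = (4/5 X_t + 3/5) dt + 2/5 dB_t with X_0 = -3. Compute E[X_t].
E[X_t] = -9*exp(4*t/5)/4 - 3/4

Taking expectations and using E[dB_t] = 0, the mean m(t) = E[X_t] satisfies the ODE m'(t) = a m(t) + b with m(0) = x_0. With a = 4/5, b = 3/5, x_0 = -3, the solution is
  m(t) = x_0 * exp(a t) + (b/a) * (exp(a t) - 1)
       = (-3) * exp((4/5) t) + ((3/5)/(4/5)) * (exp((4/5) t) - 1)
       = -9*exp(4*t/5)/4 - 3/4.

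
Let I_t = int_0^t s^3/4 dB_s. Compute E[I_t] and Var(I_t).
E[I_t] = 0; Var(I_t) = t^7/112

The Itô integral of a deterministic integrand f(s) has mean 0 because each increment f(s) * (B_{s+ds} - B_s) has mean 0. By the Itô isometry:
  Var( int_0^t f(s) dB_s ) = E[ (int_0^t f(s) dB_s)^2 ] = int_0^t f(s)^2 ds.
Here f(s) = s^3/4, so f(s)^2 = s^6/16. Integrate:
  int_0^t (s^6/16) ds = t^7/112.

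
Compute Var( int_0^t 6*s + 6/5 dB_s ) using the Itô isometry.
Var = 12*t*(25*t^2 + 15*t + 3)/25

The Itô integral of a deterministic integrand f(s) has mean 0 because each increment f(s) * (B_{s+ds} - B_s) has mean 0. By the Itô isometry:
  Var( int_0^t f(s) dB_s ) = E[ (int_0^t f(s) dB_s)^2 ] = int_0^t f(s)^2 ds.
Here f(s) = 6*s + 6/5, so f(s)^2 = 36*(5*s + 1)^2/25. Integrate:
  int_0^t (36*(5*s + 1)^2/25) ds = 12*t*(25*t^2 + 15*t + 3)/25.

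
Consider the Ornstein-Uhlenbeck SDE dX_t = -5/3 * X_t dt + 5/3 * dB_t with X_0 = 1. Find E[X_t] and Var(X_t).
E[X_t] = exp(-5*t/3); Var(X_t) = 5/6 - 5*exp(-10*t/3)/6

The OU SDE dX = -theta X dt + sigma dB admits the integrating factor exp(theta t): d(exp(theta t) X_t) = sigma exp(theta t) dB_t. Integrating from 0 to t:
  X_t = x_0 * exp(-theta t) + sigma * int_0^t exp(-theta (t-s)) dB_s.
The Itô integral has mean 0 and (by the Itô isometry) variance sigma^2 * int_0^t exp(-2 theta (t - s)) ds = sigma^2 * (1 - exp(-2 theta t)) / (2 theta).
With theta = 5/3, sigma = 5/3, x_0 = 1:
  E[X_t] = 1 * exp(-5/3 t) = exp(-5*t/3)
  Var(X_t) = (5/3)^2 * (1 - exp(-2*5/3 t)) / (2 * 5/3) = 5/6 - 5*exp(-10*t/3)/6.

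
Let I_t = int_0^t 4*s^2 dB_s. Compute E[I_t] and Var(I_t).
E[I_t] = 0; Var(I_t) = 16*t^5/5

The Itô integral of a deterministic integrand f(s) has mean 0 because each increment f(s) * (B_{s+ds} - B_s) has mean 0. By the Itô isometry:
  Var( int_0^t f(s) dB_s ) = E[ (int_0^t f(s) dB_s)^2 ] = int_0^t f(s)^2 ds.
Here f(s) = 4*s^2, so f(s)^2 = 16*s^4. Integrate:
  int_0^t (16*s^4) ds = 16*t^5/5.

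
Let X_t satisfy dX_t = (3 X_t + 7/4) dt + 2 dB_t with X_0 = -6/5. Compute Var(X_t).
Var(X_t) = 2*exp(6*t)/3 - 2/3

The variance V(t) = Var(X_t) satisfies V'(t) = 2 a V(t) + c^2 with V(0) = 0 (drift coefficient is linear in X, diffusion is constant). With a = 3, c = 2, the solution is
  V(t) = (c^2 / (2 a)) * (exp(2 a t) - 1)
       = (2^2 / (2*3)) * (exp(6 t) - 1)
       = 2*exp(6*t)/3 - 2/3.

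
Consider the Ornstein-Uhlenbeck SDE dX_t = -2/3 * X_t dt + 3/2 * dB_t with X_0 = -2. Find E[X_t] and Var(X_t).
E[X_t] = -2*exp(-2*t/3); Var(X_t) = 27/16 - 27*exp(-4*t/3)/16

The OU SDE dX = -theta X dt + sigma dB admits the integrating factor exp(theta t): d(exp(theta t) X_t) = sigma exp(theta t) dB_t. Integrating from 0 to t:
  X_t = x_0 * exp(-theta t) + sigma * int_0^t exp(-theta (t-s)) dB_s.
The Itô integral has mean 0 and (by the Itô isometry) variance sigma^2 * int_0^t exp(-2 theta (t - s)) ds = sigma^2 * (1 - exp(-2 theta t)) / (2 theta).
With theta = 2/3, sigma = 3/2, x_0 = -2:
  E[X_t] = -2 * exp(-2/3 t) = -2*exp(-2*t/3)
  Var(X_t) = (3/2)^2 * (1 - exp(-2*2/3 t)) / (2 * 2/3) = 27/16 - 27*exp(-4*t/3)/16.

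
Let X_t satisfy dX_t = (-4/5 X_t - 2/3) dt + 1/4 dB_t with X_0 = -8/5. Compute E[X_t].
E[X_t] = -5/6 - 23*exp(-4*t/5)/30

Taking expectations and using E[dB_t] = 0, the mean m(t) = E[X_t] satisfies the ODE m'(t) = a m(t) + b with m(0) = x_0. With a = -4/5, b = -2/3, x_0 = -8/5, the solution is
  m(t) = x_0 * exp(a t) + (b/a) * (exp(a t) - 1)
       = (-8/5) * exp((-4/5) t) + ((-2/3)/(-4/5)) * (exp((-4/5) t) - 1)
       = -5/6 - 23*exp(-4*t/5)/30.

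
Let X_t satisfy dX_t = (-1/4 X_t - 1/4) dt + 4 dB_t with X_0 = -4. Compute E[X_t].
E[X_t] = -1 - 3*exp(-t/4)

Taking expectations and using E[dB_t] = 0, the mean m(t) = E[X_t] satisfies the ODE m'(t) = a m(t) + b with m(0) = x_0. With a = -1/4, b = -1/4, x_0 = -4, the solution is
  m(t) = x_0 * exp(a t) + (b/a) * (exp(a t) - 1)
       = (-4) * exp((-1/4) t) + ((-1/4)/(-1/4)) * (exp((-1/4) t) - 1)
       = -1 - 3*exp(-t/4).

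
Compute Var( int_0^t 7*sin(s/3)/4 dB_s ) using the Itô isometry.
Var = 49*t/32 - 147*sin(2*t/3)/64

The Itô integral of a deterministic integrand f(s) has mean 0 because each increment f(s) * (B_{s+ds} - B_s) has mean 0. By the Itô isometry:
  Var( int_0^t f(s) dB_s ) = E[ (int_0^t f(s) dB_s)^2 ] = int_0^t f(s)^2 ds.
Here f(s) = 7*sin(s/3)/4, so f(s)^2 = 49*sin(s/3)^2/16. Integrate:
  int_0^t (49*sin(s/3)^2/16) ds = 49*t/32 - 147*sin(2*t/3)/64.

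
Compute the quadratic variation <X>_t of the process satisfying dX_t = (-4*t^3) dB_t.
<X>_t = 16*t^7/7

For an Itô process dX_t = a(t) dt + b(t) dB_t, the quadratic variation is <X>_t = int_0^t b(s)^2 ds (the drift term does not contribute). Here b(s) = -4*s^3, so
  b(s)^2 = 16*s^6.
Integrating from 0 to t:
  <X>_t = int_0^t (16*s^6) ds = 16*t^7/7.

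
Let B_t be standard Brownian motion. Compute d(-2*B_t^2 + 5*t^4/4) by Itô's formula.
d(-2*B_t^2 + 5*t^4/4) = (5*t^3 - 2) dt + (-4*B_t) dB_t

Itô's formula for f(t, x): d f(t, B_t) = (f_t + (1/2) f_xx) dt + f_x dB_t. Compute partials of f(t, x) = 5*t^4/4 - 2*x^2:
  f_t(t,x)  = 5*t^3
  f_x(t,x)  = -4*x
  f_xx(t,x) = -4
Assemble drift = f_t + (1/2) f_xx = 5*t^3 - 2 and diffusion = f_x = -4*x. Substituting x = B_t:
  d(-2*B_t^2 + 5*t^4/4) = (5*t^3 - 2) dt + (-4*B_t) dB_t.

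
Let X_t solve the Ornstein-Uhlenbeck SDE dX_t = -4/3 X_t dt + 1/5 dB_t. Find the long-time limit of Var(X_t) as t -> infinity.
lim Var(X_t) = 3/200

The OU SDE dX = -theta X dt + sigma dB admits the integrating factor exp(theta t): d(exp(theta t) X_t) = sigma exp(theta t) dB_t. Integrating from 0 to t gives X_t = x_0 * exp(-theta t) + sigma * int_0^t exp(-theta (t-s)) dB_s for any initial x_0. The Itô integral has variance (by the Itô isometry) sigma^2 * int_0^t exp(-2 theta (t - s)) ds = sigma^2 * (1 - exp(-2 theta t)) / (2 theta), independent of x_0.
With theta = 4/3, sigma = 1/5:
  Var(X_t) = (1/5)^2 * (1 - exp(-2*4/3 t)) / (2 * 4/3) = 3/200 - 3*exp(-8*t/3)/200.
As t -> infinity, exp(-2*4/3 t) -> 0, so the stationary variance is sigma^2 / (2 theta) = 3/200.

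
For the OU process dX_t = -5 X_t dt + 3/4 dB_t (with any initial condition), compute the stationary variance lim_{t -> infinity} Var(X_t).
lim Var(X_t) = 9/160

The OU SDE dX = -theta X dt + sigma dB admits the integrating factor exp(theta t): d(exp(theta t) X_t) = sigma exp(theta t) dB_t. Integrating from 0 to t gives X_t = x_0 * exp(-theta t) + sigma * int_0^t exp(-theta (t-s)) dB_s for any initial x_0. The Itô integral has variance (by the Itô isometry) sigma^2 * int_0^t exp(-2 theta (t - s)) ds = sigma^2 * (1 - exp(-2 theta t)) / (2 theta), independent of x_0.
With theta = 5, sigma = 3/4:
  Var(X_t) = (3/4)^2 * (1 - exp(-2*5 t)) / (2 * 5) = 9/160 - 9*exp(-10*t)/160.
As t -> infinity, exp(-2*5 t) -> 0, so the stationary variance is sigma^2 / (2 theta) = 9/160.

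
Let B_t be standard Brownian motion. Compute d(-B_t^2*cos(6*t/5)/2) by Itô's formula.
d(-B_t^2*cos(6*t/5)/2) = (3*B_t^2*sin(6*t/5)/5 - cos(6*t/5)/2) dt + (-B_t*cos(6*t/5)) dB_t

Itô's formula for f(t, x): d f(t, B_t) = (f_t + (1/2) f_xx) dt + f_x dB_t. Compute partials of f(t, x) = -x^2*cos(6*t/5)/2:
  f_t(t,x)  = 3*x^2*sin(6*t/5)/5
  f_x(t,x)  = -x*cos(6*t/5)
  f_xx(t,x) = -cos(6*t/5)
Assemble drift = f_t + (1/2) f_xx = 3*x^2*sin(6*t/5)/5 - cos(6*t/5)/2 and diffusion = f_x = -x*cos(6*t/5). Substituting x = B_t:
  d(-B_t^2*cos(6*t/5)/2) = (3*B_t^2*sin(6*t/5)/5 - cos(6*t/5)/2) dt + (-B_t*cos(6*t/5)) dB_t.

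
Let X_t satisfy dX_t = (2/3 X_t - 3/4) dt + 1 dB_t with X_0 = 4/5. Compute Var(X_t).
Var(X_t) = 3*exp(4*t/3)/4 - 3/4

The variance V(t) = Var(X_t) satisfies V'(t) = 2 a V(t) + c^2 with V(0) = 0 (drift coefficient is linear in X, diffusion is constant). With a = 2/3, c = 1, the solution is
  V(t) = (c^2 / (2 a)) * (exp(2 a t) - 1)
       = (1^2 / (2*(2/3))) * (exp((4/3) t) - 1)
       = 3*exp(4*t/3)/4 - 3/4.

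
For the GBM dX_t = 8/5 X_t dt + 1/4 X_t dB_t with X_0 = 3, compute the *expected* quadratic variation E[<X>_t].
E[<X>_t] = 5*exp(261*t/80)/29 - 5/29

<X>_t = int_0^t ((1/4) * X_s)^2 ds. Taking expectation inside the integral: E[<X>_t] = (1/4)^2 * int_0^t E[X_s^2] ds. For GBM, E[X_s^2] = x_0^2 * exp((2 mu + sigma^2) s). Integrating:
  E[<X>_t] = (1/4)^2 * 3^2 * (exp((2*(8/5) + (1/4)^2) t) - 1) / (2*(8/5) + (1/4)^2)
           = (1/4)^2 * 3^2 * (exp((261/80) t) - 1) / (261/80) = 5*exp(261*t/80)/29 - 5/29.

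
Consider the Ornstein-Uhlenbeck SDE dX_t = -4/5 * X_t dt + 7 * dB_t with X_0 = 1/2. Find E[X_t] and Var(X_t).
E[X_t] = exp(-4*t/5)/2; Var(X_t) = 245/8 - 245*exp(-8*t/5)/8

The OU SDE dX = -theta X dt + sigma dB admits the integrating factor exp(theta t): d(exp(theta t) X_t) = sigma exp(theta t) dB_t. Integrating from 0 to t:
  X_t = x_0 * exp(-theta t) + sigma * int_0^t exp(-theta (t-s)) dB_s.
The Itô integral has mean 0 and (by the Itô isometry) variance sigma^2 * int_0^t exp(-2 theta (t - s)) ds = sigma^2 * (1 - exp(-2 theta t)) / (2 theta).
With theta = 4/5, sigma = 7, x_0 = 1/2:
  E[X_t] = 1/2 * exp(-4/5 t) = exp(-4*t/5)/2
  Var(X_t) = (7)^2 * (1 - exp(-2*4/5 t)) / (2 * 4/5) = 245/8 - 245*exp(-8*t/5)/8.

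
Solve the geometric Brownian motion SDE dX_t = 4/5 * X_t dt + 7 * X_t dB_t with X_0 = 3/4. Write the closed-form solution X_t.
X_t = 3/4 * exp((-237/10) * t + (7) * B_t)

For GBM dX = mu X dt + sigma X dB with X_0 = x_0, apply Itô to Y = log X: dY = (mu - sigma^2/2) dt + sigma dB, so Y_t = log(x_0) + (mu - sigma^2/2) t + sigma B_t and hence X_t = x_0 * exp((mu - sigma^2/2) t + sigma B_t).
With mu = 4/5, sigma = 7, x_0 = 3/4, this gives:
  X_t = 3/4 * exp((-237/10) * t + (7) * B_t).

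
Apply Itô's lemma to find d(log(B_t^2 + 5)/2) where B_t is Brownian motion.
d(log(B_t^2 + 5)/2) = ((5 - B_t^2)/(2*(B_t^2 + 5)^2)) dt + (B_t/(B_t^2 + 5)) dB_t

Itô's formula for f(B_t) gives d f(B_t) = f'(B_t) dB_t + (1/2) f''(B_t) dt. Compute derivatives of f(x) = log(x^2 + 5)/2:
  f'(x)  = x/(x^2 + 5)
  f''(x) = (5 - x^2)/(x^2 + 5)^2
Substitute x = B_t and multiply the f'' term by 1/2:
  drift     = (1/2) * ((5 - x^2)/(x^2 + 5)^2) evaluated at B_t = (5 - B_t^2)/(2*(B_t^2 + 5)^2)
  diffusion = (x/(x^2 + 5)) evaluated at B_t = B_t/(B_t^2 + 5)
Therefore d(log(B_t^2 + 5)/2) = ((5 - B_t^2)/(2*(B_t^2 + 5)^2)) dt + (B_t/(B_t^2 + 5)) dB_t.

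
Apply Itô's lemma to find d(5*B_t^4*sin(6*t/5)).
d(5*B_t^4*sin(6*t/5)) = (6*B_t^2*(B_t^2*cos(6*t/5) + 5*sin(6*t/5))) dt + (20*B_t^3*sin(6*t/5)) dB_t

Itô's formula for f(t, x): d f(t, B_t) = (f_t + (1/2) f_xx) dt + f_x dB_t. Compute partials of f(t, x) = 5*x^4*sin(6*t/5):
  f_t(t,x)  = 6*x^4*cos(6*t/5)
  f_x(t,x)  = 20*x^3*sin(6*t/5)
  f_xx(t,x) = 60*x^2*sin(6*t/5)
Assemble drift = f_t + (1/2) f_xx = 6*x^2*(x^2*cos(6*t/5) + 5*sin(6*t/5)) and diffusion = f_x = 20*x^3*sin(6*t/5). Substituting x = B_t:
  d(5*B_t^4*sin(6*t/5)) = (6*B_t^2*(B_t^2*cos(6*t/5) + 5*sin(6*t/5))) dt + (20*B_t^3*sin(6*t/5)) dB_t.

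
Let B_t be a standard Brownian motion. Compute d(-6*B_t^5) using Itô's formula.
d(-6*B_t^5) = (-60*B_t^3) dt + (-30*B_t^4) dB_t

Itô's formula for f(B_t) gives d f(B_t) = f'(B_t) dB_t + (1/2) f''(B_t) dt. Compute derivatives of f(x) = -6*x^5:
  f'(x)  = -30*x^4
  f''(x) = -120*x^3
Substitute x = B_t and multiply the f'' term by 1/2:
  drift     = (1/2) * (-120*x^3) evaluated at B_t = -60*B_t^3
  diffusion = (-30*x^4) evaluated at B_t = -30*B_t^4
Therefore d(-6*B_t^5) = (-60*B_t^3) dt + (-30*B_t^4) dB_t.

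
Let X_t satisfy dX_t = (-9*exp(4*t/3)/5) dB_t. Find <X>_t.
<X>_t = 243*exp(8*t/3)/200 - 243/200

For an Itô process dX_t = a(t) dt + b(t) dB_t, the quadratic variation is <X>_t = int_0^t b(s)^2 ds (the drift term does not contribute). Here b(s) = -9*exp(4*s/3)/5, so
  b(s)^2 = 81*exp(8*s/3)/25.
Integrating from 0 to t:
  <X>_t = int_0^t (81*exp(8*s/3)/25) ds = 243*exp(8*t/3)/200 - 243/200.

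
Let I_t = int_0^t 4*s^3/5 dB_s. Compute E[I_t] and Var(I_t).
E[I_t] = 0; Var(I_t) = 16*t^7/175

The Itô integral of a deterministic integrand f(s) has mean 0 because each increment f(s) * (B_{s+ds} - B_s) has mean 0. By the Itô isometry:
  Var( int_0^t f(s) dB_s ) = E[ (int_0^t f(s) dB_s)^2 ] = int_0^t f(s)^2 ds.
Here f(s) = 4*s^3/5, so f(s)^2 = 16*s^6/25. Integrate:
  int_0^t (16*s^6/25) ds = 16*t^7/175.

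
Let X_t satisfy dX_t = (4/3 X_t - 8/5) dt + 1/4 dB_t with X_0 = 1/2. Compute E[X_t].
E[X_t] = 6/5 - 7*exp(4*t/3)/10

Taking expectations and using E[dB_t] = 0, the mean m(t) = E[X_t] satisfies the ODE m'(t) = a m(t) + b with m(0) = x_0. With a = 4/3, b = -8/5, x_0 = 1/2, the solution is
  m(t) = x_0 * exp(a t) + (b/a) * (exp(a t) - 1)
       = (1/2) * exp((4/3) t) + ((-8/5)/(4/3)) * (exp((4/3) t) - 1)
       = 6/5 - 7*exp(4*t/3)/10.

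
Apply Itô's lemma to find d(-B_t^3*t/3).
d(-B_t^3*t/3) = (-B_t*(B_t^2/3 + t)) dt + (-B_t^2*t) dB_t

Itô's formula for f(t, x): d f(t, B_t) = (f_t + (1/2) f_xx) dt + f_x dB_t. Compute partials of f(t, x) = -t*x^3/3:
  f_t(t,x)  = -x^3/3
  f_x(t,x)  = -t*x^2
  f_xx(t,x) = -2*t*x
Assemble drift = f_t + (1/2) f_xx = -x*(t + x^2/3) and diffusion = f_x = -t*x^2. Substituting x = B_t:
  d(-B_t^3*t/3) = (-B_t*(B_t^2/3 + t)) dt + (-B_t^2*t) dB_t.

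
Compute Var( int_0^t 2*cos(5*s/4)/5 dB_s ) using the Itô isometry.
Var = 2*t/25 + 4*sin(5*t/2)/125

The Itô integral of a deterministic integrand f(s) has mean 0 because each increment f(s) * (B_{s+ds} - B_s) has mean 0. By the Itô isometry:
  Var( int_0^t f(s) dB_s ) = E[ (int_0^t f(s) dB_s)^2 ] = int_0^t f(s)^2 ds.
Here f(s) = 2*cos(5*s/4)/5, so f(s)^2 = 4*cos(5*s/4)^2/25. Integrate:
  int_0^t (4*cos(5*s/4)^2/25) ds = 2*t/25 + 4*sin(5*t/2)/125.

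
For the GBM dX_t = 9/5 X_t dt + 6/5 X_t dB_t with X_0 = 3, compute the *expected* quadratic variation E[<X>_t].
E[<X>_t] = 18*exp(126*t/25)/7 - 18/7

<X>_t = int_0^t ((6/5) * X_s)^2 ds. Taking expectation inside the integral: E[<X>_t] = (6/5)^2 * int_0^t E[X_s^2] ds. For GBM, E[X_s^2] = x_0^2 * exp((2 mu + sigma^2) s). Integrating:
  E[<X>_t] = (6/5)^2 * 3^2 * (exp((2*(9/5) + (6/5)^2) t) - 1) / (2*(9/5) + (6/5)^2)
           = (6/5)^2 * 3^2 * (exp((126/25) t) - 1) / (126/25) = 18*exp(126*t/25)/7 - 18/7.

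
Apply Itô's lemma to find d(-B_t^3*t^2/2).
d(-B_t^3*t^2/2) = (B_t*t*(-2*B_t^2 - 3*t)/2) dt + (-3*B_t^2*t^2/2) dB_t

Itô's formula for f(t, x): d f(t, B_t) = (f_t + (1/2) f_xx) dt + f_x dB_t. Compute partials of f(t, x) = -t^2*x^3/2:
  f_t(t,x)  = -t*x^3
  f_x(t,x)  = -3*t^2*x^2/2
  f_xx(t,x) = -3*t^2*x
Assemble drift = f_t + (1/2) f_xx = t*x*(-3*t - 2*x^2)/2 and diffusion = f_x = -3*t^2*x^2/2. Substituting x = B_t:
  d(-B_t^3*t^2/2) = (B_t*t*(-2*B_t^2 - 3*t)/2) dt + (-3*B_t^2*t^2/2) dB_t.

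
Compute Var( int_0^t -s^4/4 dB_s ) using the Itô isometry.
Var = t^9/144

The Itô integral of a deterministic integrand f(s) has mean 0 because each increment f(s) * (B_{s+ds} - B_s) has mean 0. By the Itô isometry:
  Var( int_0^t f(s) dB_s ) = E[ (int_0^t f(s) dB_s)^2 ] = int_0^t f(s)^2 ds.
Here f(s) = -s^4/4, so f(s)^2 = s^8/16. Integrate:
  int_0^t (s^8/16) ds = t^9/144.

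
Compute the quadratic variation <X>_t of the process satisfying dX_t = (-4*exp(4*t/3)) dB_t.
<X>_t = 6*exp(8*t/3) - 6

For an Itô process dX_t = a(t) dt + b(t) dB_t, the quadratic variation is <X>_t = int_0^t b(s)^2 ds (the drift term does not contribute). Here b(s) = -4*exp(4*s/3), so
  b(s)^2 = 16*exp(8*s/3).
Integrating from 0 to t:
  <X>_t = int_0^t (16*exp(8*s/3)) ds = 6*exp(8*t/3) - 6.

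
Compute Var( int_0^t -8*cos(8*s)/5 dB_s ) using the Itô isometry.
Var = 32*t/25 + 4*sin(8*t)*cos(8*t)/25

The Itô integral of a deterministic integrand f(s) has mean 0 because each increment f(s) * (B_{s+ds} - B_s) has mean 0. By the Itô isometry:
  Var( int_0^t f(s) dB_s ) = E[ (int_0^t f(s) dB_s)^2 ] = int_0^t f(s)^2 ds.
Here f(s) = -8*cos(8*s)/5, so f(s)^2 = 64*cos(8*s)^2/25. Integrate:
  int_0^t (64*cos(8*s)^2/25) ds = 32*t/25 + 4*sin(8*t)*cos(8*t)/25.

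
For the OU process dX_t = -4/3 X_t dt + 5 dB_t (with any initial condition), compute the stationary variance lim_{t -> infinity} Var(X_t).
lim Var(X_t) = 75/8

The OU SDE dX = -theta X dt + sigma dB admits the integrating factor exp(theta t): d(exp(theta t) X_t) = sigma exp(theta t) dB_t. Integrating from 0 to t gives X_t = x_0 * exp(-theta t) + sigma * int_0^t exp(-theta (t-s)) dB_s for any initial x_0. The Itô integral has variance (by the Itô isometry) sigma^2 * int_0^t exp(-2 theta (t - s)) ds = sigma^2 * (1 - exp(-2 theta t)) / (2 theta), independent of x_0.
With theta = 4/3, sigma = 5:
  Var(X_t) = (5)^2 * (1 - exp(-2*4/3 t)) / (2 * 4/3) = 75/8 - 75*exp(-8*t/3)/8.
As t -> infinity, exp(-2*4/3 t) -> 0, so the stationary variance is sigma^2 / (2 theta) = 75/8.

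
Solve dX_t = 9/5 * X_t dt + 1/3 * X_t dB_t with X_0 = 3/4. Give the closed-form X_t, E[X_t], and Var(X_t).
X_t = 3/4 * exp((157/90) t + (1/3) B_t); E[X_t] = 3*exp(9*t/5)/4; Var(X_t) = 9*(exp(t/9) - 1)*exp(18*t/5)/16

For GBM dX = mu X dt + sigma X dB with X_0 = x_0, apply Itô to Y = log X: dY = (mu - sigma^2/2) dt + sigma dB, so Y_t = log(x_0) + (mu - sigma^2/2) t + sigma B_t and hence X_t = x_0 * exp((mu - sigma^2/2) t + sigma B_t).
With mu = 9/5, sigma = 1/3, x_0 = 3/4, this gives:
  X_t = 3/4 * exp((157/90) * t + (1/3) * B_t).
Since sigma*B_t ~ Normal(0, sigma^2 t), E[exp(sigma*B_t)] = exp(sigma^2 t / 2); so E[X_t] = x_0 * exp((mu - sigma^2/2) t) * exp(sigma^2 t / 2) = x_0 * exp(mu t) = 3*exp(9*t/5)/4.
Var(X_t) = E[X_t^2] - (E[X_t])^2 = x_0^2 * exp(2 mu t) * (exp(sigma^2 t) - 1) = 9*(exp(t/9) - 1)*exp(18*t/5)/16.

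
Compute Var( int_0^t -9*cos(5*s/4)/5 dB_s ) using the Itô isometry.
Var = 81*t/50 + 81*sin(5*t/2)/125

The Itô integral of a deterministic integrand f(s) has mean 0 because each increment f(s) * (B_{s+ds} - B_s) has mean 0. By the Itô isometry:
  Var( int_0^t f(s) dB_s ) = E[ (int_0^t f(s) dB_s)^2 ] = int_0^t f(s)^2 ds.
Here f(s) = -9*cos(5*s/4)/5, so f(s)^2 = 81*cos(5*s/4)^2/25. Integrate:
  int_0^t (81*cos(5*s/4)^2/25) ds = 81*t/50 + 81*sin(5*t/2)/125.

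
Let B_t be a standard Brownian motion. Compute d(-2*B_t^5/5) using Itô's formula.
d(-2*B_t^5/5) = (-4*B_t^3) dt + (-2*B_t^4) dB_t

Itô's formula for f(B_t) gives d f(B_t) = f'(B_t) dB_t + (1/2) f''(B_t) dt. Compute derivatives of f(x) = -2*x^5/5:
  f'(x)  = -2*x^4
  f''(x) = -8*x^3
Substitute x = B_t and multiply the f'' term by 1/2:
  drift     = (1/2) * (-8*x^3) evaluated at B_t = -4*B_t^3
  diffusion = (-2*x^4) evaluated at B_t = -2*B_t^4
Therefore d(-2*B_t^5/5) = (-4*B_t^3) dt + (-2*B_t^4) dB_t.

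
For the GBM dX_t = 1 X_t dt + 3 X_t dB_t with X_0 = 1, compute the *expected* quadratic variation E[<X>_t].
E[<X>_t] = 9*exp(11*t)/11 - 9/11

<X>_t = int_0^t (3 * X_s)^2 ds. Taking expectation inside the integral: E[<X>_t] = 3^2 * int_0^t E[X_s^2] ds. For GBM, E[X_s^2] = x_0^2 * exp((2 mu + sigma^2) s). Integrating:
  E[<X>_t] = 3^2 * 1^2 * (exp((2*1 + 3^2) t) - 1) / (2*1 + 3^2)
           = 3^2 * 1^2 * (exp(11 t) - 1) / 11 = 9*exp(11*t)/11 - 9/11.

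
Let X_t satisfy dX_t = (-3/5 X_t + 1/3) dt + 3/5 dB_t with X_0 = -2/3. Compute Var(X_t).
Var(X_t) = 3/10 - 3*exp(-6*t/5)/10

The variance V(t) = Var(X_t) satisfies V'(t) = 2 a V(t) + c^2 with V(0) = 0 (drift coefficient is linear in X, diffusion is constant). With a = -3/5, c = 3/5, the solution is
  V(t) = (c^2 / (2 a)) * (exp(2 a t) - 1)
       = ((3/5)^2 / (2*(-3/5))) * (exp((-6/5) t) - 1)
       = 3/10 - 3*exp(-6*t/5)/10.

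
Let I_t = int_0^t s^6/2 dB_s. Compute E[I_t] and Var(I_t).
E[I_t] = 0; Var(I_t) = t^13/52

The Itô integral of a deterministic integrand f(s) has mean 0 because each increment f(s) * (B_{s+ds} - B_s) has mean 0. By the Itô isometry:
  Var( int_0^t f(s) dB_s ) = E[ (int_0^t f(s) dB_s)^2 ] = int_0^t f(s)^2 ds.
Here f(s) = s^6/2, so f(s)^2 = s^12/4. Integrate:
  int_0^t (s^12/4) ds = t^13/52.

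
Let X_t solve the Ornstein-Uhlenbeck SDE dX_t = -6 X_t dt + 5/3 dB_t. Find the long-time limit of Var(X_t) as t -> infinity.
lim Var(X_t) = 25/108

The OU SDE dX = -theta X dt + sigma dB admits the integrating factor exp(theta t): d(exp(theta t) X_t) = sigma exp(theta t) dB_t. Integrating from 0 to t gives X_t = x_0 * exp(-theta t) + sigma * int_0^t exp(-theta (t-s)) dB_s for any initial x_0. The Itô integral has variance (by the Itô isometry) sigma^2 * int_0^t exp(-2 theta (t - s)) ds = sigma^2 * (1 - exp(-2 theta t)) / (2 theta), independent of x_0.
With theta = 6, sigma = 5/3:
  Var(X_t) = (5/3)^2 * (1 - exp(-2*6 t)) / (2 * 6) = 25/108 - 25*exp(-12*t)/108.
As t -> infinity, exp(-2*6 t) -> 0, so the stationary variance is sigma^2 / (2 theta) = 25/108.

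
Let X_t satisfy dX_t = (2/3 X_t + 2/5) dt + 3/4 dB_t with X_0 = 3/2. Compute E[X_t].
E[X_t] = 21*exp(2*t/3)/10 - 3/5

Taking expectations and using E[dB_t] = 0, the mean m(t) = E[X_t] satisfies the ODE m'(t) = a m(t) + b with m(0) = x_0. With a = 2/3, b = 2/5, x_0 = 3/2, the solution is
  m(t) = x_0 * exp(a t) + (b/a) * (exp(a t) - 1)
       = (3/2) * exp((2/3) t) + ((2/5)/(2/3)) * (exp((2/3) t) - 1)
       = 21*exp(2*t/3)/10 - 3/5.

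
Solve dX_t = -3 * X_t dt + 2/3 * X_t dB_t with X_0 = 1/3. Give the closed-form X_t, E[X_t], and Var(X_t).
X_t = 1/3 * exp((-29/9) t + (2/3) B_t); E[X_t] = exp(-3*t)/3; Var(X_t) = (exp(4*t/9) - 1)*exp(-6*t)/9

For GBM dX = mu X dt + sigma X dB with X_0 = x_0, apply Itô to Y = log X: dY = (mu - sigma^2/2) dt + sigma dB, so Y_t = log(x_0) + (mu - sigma^2/2) t + sigma B_t and hence X_t = x_0 * exp((mu - sigma^2/2) t + sigma B_t).
With mu = -3, sigma = 2/3, x_0 = 1/3, this gives:
  X_t = 1/3 * exp((-29/9) * t + (2/3) * B_t).
Since sigma*B_t ~ Normal(0, sigma^2 t), E[exp(sigma*B_t)] = exp(sigma^2 t / 2); so E[X_t] = x_0 * exp((mu - sigma^2/2) t) * exp(sigma^2 t / 2) = x_0 * exp(mu t) = exp(-3*t)/3.
Var(X_t) = E[X_t^2] - (E[X_t])^2 = x_0^2 * exp(2 mu t) * (exp(sigma^2 t) - 1) = (exp(4*t/9) - 1)*exp(-6*t)/9.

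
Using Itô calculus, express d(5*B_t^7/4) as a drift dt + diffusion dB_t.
d(5*B_t^7/4) = (105*B_t^5/4) dt + (35*B_t^6/4) dB_t

Itô's formula for f(B_t) gives d f(B_t) = f'(B_t) dB_t + (1/2) f''(B_t) dt. Compute derivatives of f(x) = 5*x^7/4:
  f'(x)  = 35*x^6/4
  f''(x) = 105*x^5/2
Substitute x = B_t and multiply the f'' term by 1/2:
  drift     = (1/2) * (105*x^5/2) evaluated at B_t = 105*B_t^5/4
  diffusion = (35*x^6/4) evaluated at B_t = 35*B_t^6/4
Therefore d(5*B_t^7/4) = (105*B_t^5/4) dt + (35*B_t^6/4) dB_t.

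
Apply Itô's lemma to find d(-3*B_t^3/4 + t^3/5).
d(-3*B_t^3/4 + t^3/5) = (-9*B_t/4 + 3*t^2/5) dt + (-9*B_t^2/4) dB_t

Itô's formula for f(t, x): d f(t, B_t) = (f_t + (1/2) f_xx) dt + f_x dB_t. Compute partials of f(t, x) = t^3/5 - 3*x^3/4:
  f_t(t,x)  = 3*t^2/5
  f_x(t,x)  = -9*x^2/4
  f_xx(t,x) = -9*x/2
Assemble drift = f_t + (1/2) f_xx = 3*t^2/5 - 9*x/4 and diffusion = f_x = -9*x^2/4. Substituting x = B_t:
  d(-3*B_t^3/4 + t^3/5) = (-9*B_t/4 + 3*t^2/5) dt + (-9*B_t^2/4) dB_t.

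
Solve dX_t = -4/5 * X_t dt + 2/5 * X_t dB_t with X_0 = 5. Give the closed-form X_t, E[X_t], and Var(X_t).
X_t = 5 * exp((-22/25) t + (2/5) B_t); E[X_t] = 5*exp(-4*t/5); Var(X_t) = (25*exp(4*t/25) - 25)*exp(-8*t/5)

For GBM dX = mu X dt + sigma X dB with X_0 = x_0, apply Itô to Y = log X: dY = (mu - sigma^2/2) dt + sigma dB, so Y_t = log(x_0) + (mu - sigma^2/2) t + sigma B_t and hence X_t = x_0 * exp((mu - sigma^2/2) t + sigma B_t).
With mu = -4/5, sigma = 2/5, x_0 = 5, this gives:
  X_t = 5 * exp((-22/25) * t + (2/5) * B_t).
Since sigma*B_t ~ Normal(0, sigma^2 t), E[exp(sigma*B_t)] = exp(sigma^2 t / 2); so E[X_t] = x_0 * exp((mu - sigma^2/2) t) * exp(sigma^2 t / 2) = x_0 * exp(mu t) = 5*exp(-4*t/5).
Var(X_t) = E[X_t^2] - (E[X_t])^2 = x_0^2 * exp(2 mu t) * (exp(sigma^2 t) - 1) = (25*exp(4*t/25) - 25)*exp(-8*t/5).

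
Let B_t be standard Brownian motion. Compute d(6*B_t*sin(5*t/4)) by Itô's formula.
d(6*B_t*sin(5*t/4)) = (15*B_t*cos(5*t/4)/2) dt + (6*sin(5*t/4)) dB_t

Itô's formula for f(t, x): d f(t, B_t) = (f_t + (1/2) f_xx) dt + f_x dB_t. Compute partials of f(t, x) = 6*x*sin(5*t/4):
  f_t(t,x)  = 15*x*cos(5*t/4)/2
  f_x(t,x)  = 6*sin(5*t/4)
  f_xx(t,x) = 0
Assemble drift = f_t + (1/2) f_xx = 15*x*cos(5*t/4)/2 and diffusion = f_x = 6*sin(5*t/4). Substituting x = B_t:
  d(6*B_t*sin(5*t/4)) = (15*B_t*cos(5*t/4)/2) dt + (6*sin(5*t/4)) dB_t.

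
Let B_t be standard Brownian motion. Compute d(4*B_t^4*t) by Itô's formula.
d(4*B_t^4*t) = (4*B_t^2*(B_t^2 + 6*t)) dt + (16*B_t^3*t) dB_t

Itô's formula for f(t, x): d f(t, B_t) = (f_t + (1/2) f_xx) dt + f_x dB_t. Compute partials of f(t, x) = 4*t*x^4:
  f_t(t,x)  = 4*x^4
  f_x(t,x)  = 16*t*x^3
  f_xx(t,x) = 48*t*x^2
Assemble drift = f_t + (1/2) f_xx = 4*x^2*(6*t + x^2) and diffusion = f_x = 16*t*x^3. Substituting x = B_t:
  d(4*B_t^4*t) = (4*B_t^2*(B_t^2 + 6*t)) dt + (16*B_t^3*t) dB_t.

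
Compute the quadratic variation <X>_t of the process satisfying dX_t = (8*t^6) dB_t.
<X>_t = 64*t^13/13

For an Itô process dX_t = a(t) dt + b(t) dB_t, the quadratic variation is <X>_t = int_0^t b(s)^2 ds (the drift term does not contribute). Here b(s) = 8*s^6, so
  b(s)^2 = 64*s^12.
Integrating from 0 to t:
  <X>_t = int_0^t (64*s^12) ds = 64*t^13/13.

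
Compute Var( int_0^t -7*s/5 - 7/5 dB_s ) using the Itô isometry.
Var = 49*t*(t^2 + 3*t + 3)/75

The Itô integral of a deterministic integrand f(s) has mean 0 because each increment f(s) * (B_{s+ds} - B_s) has mean 0. By the Itô isometry:
  Var( int_0^t f(s) dB_s ) = E[ (int_0^t f(s) dB_s)^2 ] = int_0^t f(s)^2 ds.
Here f(s) = -7*s/5 - 7/5, so f(s)^2 = 49*(s + 1)^2/25. Integrate:
  int_0^t (49*(s + 1)^2/25) ds = 49*t*(t^2 + 3*t + 3)/75.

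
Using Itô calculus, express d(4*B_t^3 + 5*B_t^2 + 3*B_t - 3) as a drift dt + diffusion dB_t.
d(4*B_t^3 + 5*B_t^2 + 3*B_t - 3) = (12*B_t + 5) dt + (12*B_t^2 + 10*B_t + 3) dB_t

Itô's formula for f(B_t) gives d f(B_t) = f'(B_t) dB_t + (1/2) f''(B_t) dt. Compute derivatives of f(x) = 4*x^3 + 5*x^2 + 3*x - 3:
  f'(x)  = 12*x^2 + 10*x + 3
  f''(x) = 24*x + 10
Substitute x = B_t and multiply the f'' term by 1/2:
  drift     = (1/2) * (24*x + 10) evaluated at B_t = 12*B_t + 5
  diffusion = (12*x^2 + 10*x + 3) evaluated at B_t = 12*B_t^2 + 10*B_t + 3
Therefore d(4*B_t^3 + 5*B_t^2 + 3*B_t - 3) = (12*B_t + 5) dt + (12*B_t^2 + 10*B_t + 3) dB_t.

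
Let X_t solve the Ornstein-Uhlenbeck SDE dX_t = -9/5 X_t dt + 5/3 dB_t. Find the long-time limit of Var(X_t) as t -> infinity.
lim Var(X_t) = 125/162

The OU SDE dX = -theta X dt + sigma dB admits the integrating factor exp(theta t): d(exp(theta t) X_t) = sigma exp(theta t) dB_t. Integrating from 0 to t gives X_t = x_0 * exp(-theta t) + sigma * int_0^t exp(-theta (t-s)) dB_s for any initial x_0. The Itô integral has variance (by the Itô isometry) sigma^2 * int_0^t exp(-2 theta (t - s)) ds = sigma^2 * (1 - exp(-2 theta t)) / (2 theta), independent of x_0.
With theta = 9/5, sigma = 5/3:
  Var(X_t) = (5/3)^2 * (1 - exp(-2*9/5 t)) / (2 * 9/5) = 125/162 - 125*exp(-18*t/5)/162.
As t -> infinity, exp(-2*9/5 t) -> 0, so the stationary variance is sigma^2 / (2 theta) = 125/162.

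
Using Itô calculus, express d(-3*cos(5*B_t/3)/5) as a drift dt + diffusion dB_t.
d(-3*cos(5*B_t/3)/5) = (5*cos(5*B_t/3)/6) dt + (sin(5*B_t/3)) dB_t

Itô's formula for f(B_t) gives d f(B_t) = f'(B_t) dB_t + (1/2) f''(B_t) dt. Compute derivatives of f(x) = -3*cos(5*x/3)/5:
  f'(x)  = sin(5*x/3)
  f''(x) = 5*cos(5*x/3)/3
Substitute x = B_t and multiply the f'' term by 1/2:
  drift     = (1/2) * (5*cos(5*x/3)/3) evaluated at B_t = 5*cos(5*B_t/3)/6
  diffusion = (sin(5*x/3)) evaluated at B_t = sin(5*B_t/3)
Therefore d(-3*cos(5*B_t/3)/5) = (5*cos(5*B_t/3)/6) dt + (sin(5*B_t/3)) dB_t.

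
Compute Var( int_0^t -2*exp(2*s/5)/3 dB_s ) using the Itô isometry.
Var = 5*exp(4*t/5)/9 - 5/9

The Itô integral of a deterministic integrand f(s) has mean 0 because each increment f(s) * (B_{s+ds} - B_s) has mean 0. By the Itô isometry:
  Var( int_0^t f(s) dB_s ) = E[ (int_0^t f(s) dB_s)^2 ] = int_0^t f(s)^2 ds.
Here f(s) = -2*exp(2*s/5)/3, so f(s)^2 = 4*exp(4*s/5)/9. Integrate:
  int_0^t (4*exp(4*s/5)/9) ds = 5*exp(4*t/5)/9 - 5/9.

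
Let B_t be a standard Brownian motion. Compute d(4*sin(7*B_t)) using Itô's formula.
d(4*sin(7*B_t)) = (-98*sin(7*B_t)) dt + (28*cos(7*B_t)) dB_t

Itô's formula for f(B_t) gives d f(B_t) = f'(B_t) dB_t + (1/2) f''(B_t) dt. Compute derivatives of f(x) = 4*sin(7*x):
  f'(x)  = 28*cos(7*x)
  f''(x) = -196*sin(7*x)
Substitute x = B_t and multiply the f'' term by 1/2:
  drift     = (1/2) * (-196*sin(7*x)) evaluated at B_t = -98*sin(7*B_t)
  diffusion = (28*cos(7*x)) evaluated at B_t = 28*cos(7*B_t)
Therefore d(4*sin(7*B_t)) = (-98*sin(7*B_t)) dt + (28*cos(7*B_t)) dB_t.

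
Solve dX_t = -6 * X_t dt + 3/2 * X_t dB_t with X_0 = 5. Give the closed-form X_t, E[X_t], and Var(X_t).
X_t = 5 * exp((-57/8) t + (3/2) B_t); E[X_t] = 5*exp(-6*t); Var(X_t) = (25*exp(9*t/4) - 25)*exp(-12*t)

For GBM dX = mu X dt + sigma X dB with X_0 = x_0, apply Itô to Y = log X: dY = (mu - sigma^2/2) dt + sigma dB, so Y_t = log(x_0) + (mu - sigma^2/2) t + sigma B_t and hence X_t = x_0 * exp((mu - sigma^2/2) t + sigma B_t).
With mu = -6, sigma = 3/2, x_0 = 5, this gives:
  X_t = 5 * exp((-57/8) * t + (3/2) * B_t).
Since sigma*B_t ~ Normal(0, sigma^2 t), E[exp(sigma*B_t)] = exp(sigma^2 t / 2); so E[X_t] = x_0 * exp((mu - sigma^2/2) t) * exp(sigma^2 t / 2) = x_0 * exp(mu t) = 5*exp(-6*t).
Var(X_t) = E[X_t^2] - (E[X_t])^2 = x_0^2 * exp(2 mu t) * (exp(sigma^2 t) - 1) = (25*exp(9*t/4) - 25)*exp(-12*t).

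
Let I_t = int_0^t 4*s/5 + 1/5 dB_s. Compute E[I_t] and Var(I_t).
E[I_t] = 0; Var(I_t) = t*(16*t^2 + 12*t + 3)/75

The Itô integral of a deterministic integrand f(s) has mean 0 because each increment f(s) * (B_{s+ds} - B_s) has mean 0. By the Itô isometry:
  Var( int_0^t f(s) dB_s ) = E[ (int_0^t f(s) dB_s)^2 ] = int_0^t f(s)^2 ds.
Here f(s) = 4*s/5 + 1/5, so f(s)^2 = (4*s + 1)^2/25. Integrate:
  int_0^t ((4*s + 1)^2/25) ds = t*(16*t^2 + 12*t + 3)/75.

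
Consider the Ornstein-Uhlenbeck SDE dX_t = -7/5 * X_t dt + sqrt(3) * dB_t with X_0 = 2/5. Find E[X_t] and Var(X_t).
E[X_t] = 2*exp(-7*t/5)/5; Var(X_t) = 15/14 - 15*exp(-14*t/5)/14

The OU SDE dX = -theta X dt + sigma dB admits the integrating factor exp(theta t): d(exp(theta t) X_t) = sigma exp(theta t) dB_t. Integrating from 0 to t:
  X_t = x_0 * exp(-theta t) + sigma * int_0^t exp(-theta (t-s)) dB_s.
The Itô integral has mean 0 and (by the Itô isometry) variance sigma^2 * int_0^t exp(-2 theta (t - s)) ds = sigma^2 * (1 - exp(-2 theta t)) / (2 theta).
With theta = 7/5, sigma = sqrt(3), x_0 = 2/5:
  E[X_t] = 2/5 * exp(-7/5 t) = 2*exp(-7*t/5)/5
  Var(X_t) = (sqrt(3))^2 * (1 - exp(-2*7/5 t)) / (2 * 7/5) = 15/14 - 15*exp(-14*t/5)/14.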